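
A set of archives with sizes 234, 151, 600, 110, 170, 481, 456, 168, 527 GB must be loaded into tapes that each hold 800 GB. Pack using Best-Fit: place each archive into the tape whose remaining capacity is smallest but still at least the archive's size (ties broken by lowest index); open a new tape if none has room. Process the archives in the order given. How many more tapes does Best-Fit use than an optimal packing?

1

Best-Fit: [234,151,170,168] [600,110] [481] [456] [527] → 5 tapes.
Total size 2897 GB; any packing needs at least ⌈2897/800⌉ = 4 tapes.
An optimal packing achieves that bound: [600,170] [527,234] [481,168,151] [456,110] → 4 tapes.
Excess: 5 − 4 = 1.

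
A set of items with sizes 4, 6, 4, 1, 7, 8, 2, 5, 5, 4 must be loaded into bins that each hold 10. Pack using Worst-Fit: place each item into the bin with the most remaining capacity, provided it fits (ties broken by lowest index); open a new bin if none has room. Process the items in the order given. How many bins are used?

6

Put 4 in bin 1; 6 remain.
Put 6 in bin 1; 0 remain.
Put 4 in bin 2; 6 remain.
Put 1 in bin 2; 5 remain.
Put 7 in bin 3; 3 remain.
Put 8 in bin 4; 2 remain.
Put 2 in bin 2; 3 remain.
Put 5 in bin 5; 5 remain.
Put 5 in bin 5; 0 remain.
Put 4 in bin 6; 6 remain.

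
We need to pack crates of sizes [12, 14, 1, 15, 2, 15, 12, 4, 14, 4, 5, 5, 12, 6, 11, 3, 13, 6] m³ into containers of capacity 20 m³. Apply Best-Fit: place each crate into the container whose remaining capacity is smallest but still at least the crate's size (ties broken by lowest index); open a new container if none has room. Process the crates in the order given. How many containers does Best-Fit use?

container 1: place 12 m³, 8 m³ left
container 2: place 14 m³, 6 m³ left
container 2: place 1 m³, 5 m³ left
container 3: place 15 m³, 5 m³ left
container 2: place 2 m³, 3 m³ left
container 4: place 15 m³, 5 m³ left
container 5: place 12 m³, 8 m³ left
container 3: place 4 m³, 1 m³ left
container 6: place 14 m³, 6 m³ left
container 4: place 4 m³, 1 m³ left
container 6: place 5 m³, 1 m³ left
container 1: place 5 m³, 3 m³ left
container 7: place 12 m³, 8 m³ left
container 5: place 6 m³, 2 m³ left
container 8: place 11 m³, 9 m³ left
container 1: place 3 m³, 0 m³ left
container 9: place 13 m³, 7 m³ left
container 9: place 6 m³, 1 m³ left

9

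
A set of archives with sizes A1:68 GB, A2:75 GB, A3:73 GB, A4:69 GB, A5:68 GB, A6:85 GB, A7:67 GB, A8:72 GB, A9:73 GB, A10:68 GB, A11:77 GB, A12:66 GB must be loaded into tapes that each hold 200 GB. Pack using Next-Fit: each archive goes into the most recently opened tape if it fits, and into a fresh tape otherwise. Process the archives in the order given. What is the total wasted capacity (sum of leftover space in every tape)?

tape 1: place A1 (68 GB), 132 GB left
tape 1: place A2 (75 GB), 57 GB left
tape 2: place A3 (73 GB), 127 GB left
tape 2: place A4 (69 GB), 58 GB left
tape 3: place A5 (68 GB), 132 GB left
tape 3: place A6 (85 GB), 47 GB left
tape 4: place A7 (67 GB), 133 GB left
tape 4: place A8 (72 GB), 61 GB left
tape 5: place A9 (73 GB), 127 GB left
tape 5: place A10 (68 GB), 59 GB left
tape 6: place A11 (77 GB), 123 GB left
tape 6: place A12 (66 GB), 57 GB left
6 tapes × 200 GB = 1200 GB; used 861 GB; unused 339 GB.

339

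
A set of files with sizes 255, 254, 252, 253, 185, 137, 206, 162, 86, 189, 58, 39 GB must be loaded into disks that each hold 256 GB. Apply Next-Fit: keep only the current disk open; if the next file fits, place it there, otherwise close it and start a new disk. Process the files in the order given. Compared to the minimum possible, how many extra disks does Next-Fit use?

Next-Fit: [255] [254] [252] [253] [185] [137] [206] [162,86] [189,58] [39] → 10 disks.
Total size 2076 GB; any packing needs at least ⌈2076/256⌉ = 9 disks.
An optimal packing achieves that bound: [255] [254] [253] [252] [206,39] [189,58] [185] [162,86] [137] → 9 disks.
Excess: 10 − 9 = 1.

1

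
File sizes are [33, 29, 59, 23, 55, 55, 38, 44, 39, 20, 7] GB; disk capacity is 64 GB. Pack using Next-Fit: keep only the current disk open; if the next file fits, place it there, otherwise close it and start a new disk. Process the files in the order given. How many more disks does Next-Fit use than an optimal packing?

2

Next-Fit: [33,29] [59] [23] [55] [55] [38] [44] [39,20] [7] → 9 disks.
Total size 402 GB; any packing needs at least ⌈402/64⌉ = 7 disks.
An optimal packing achieves that bound: [59] [55,7] [55] [44,20] [39,23] [38] [33,29] → 7 disks.
Excess: 9 − 7 = 2.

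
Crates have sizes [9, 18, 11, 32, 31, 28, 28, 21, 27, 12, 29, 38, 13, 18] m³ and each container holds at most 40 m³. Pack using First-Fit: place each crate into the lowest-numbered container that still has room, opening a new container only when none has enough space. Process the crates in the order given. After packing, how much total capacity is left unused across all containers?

container 1: place 9 m³, 31 m³ left
container 1: place 18 m³, 13 m³ left
container 1: place 11 m³, 2 m³ left
container 2: place 32 m³, 8 m³ left
container 3: place 31 m³, 9 m³ left
container 4: place 28 m³, 12 m³ left
container 5: place 28 m³, 12 m³ left
container 6: place 21 m³, 19 m³ left
container 7: place 27 m³, 13 m³ left
container 4: place 12 m³, 0 m³ left
container 8: place 29 m³, 11 m³ left
container 9: place 38 m³, 2 m³ left
container 6: place 13 m³, 6 m³ left
container 10: place 18 m³, 22 m³ left
10 containers × 40 m³ = 400 m³; used 315 m³; unused 85 m³.

85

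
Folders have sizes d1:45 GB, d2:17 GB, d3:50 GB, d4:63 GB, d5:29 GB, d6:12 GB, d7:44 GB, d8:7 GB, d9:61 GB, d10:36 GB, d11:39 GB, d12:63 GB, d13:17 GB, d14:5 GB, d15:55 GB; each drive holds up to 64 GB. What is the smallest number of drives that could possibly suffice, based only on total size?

9

Total size = 45 + 17 + 50 + 63 + 29 + 12 + 44 + 7 + 61 + 36 + 39 + 63 + 17 + 5 + 55 = 543 GB.
⌈543 / 64⌉ = 9.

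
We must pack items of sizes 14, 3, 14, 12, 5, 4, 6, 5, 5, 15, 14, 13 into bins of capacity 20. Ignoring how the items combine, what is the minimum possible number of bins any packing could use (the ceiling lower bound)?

6

Total size = 14 + 3 + 14 + 12 + 5 + 4 + 6 + 5 + 5 + 15 + 14 + 13 = 110.
⌈110 / 20⌉ = 6.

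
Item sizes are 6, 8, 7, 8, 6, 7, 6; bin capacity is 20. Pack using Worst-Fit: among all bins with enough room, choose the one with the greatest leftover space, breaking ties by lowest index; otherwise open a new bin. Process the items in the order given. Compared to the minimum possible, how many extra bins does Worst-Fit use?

Worst-Fit: [6,8,6] [7,8] [7,6] → 3 bins.
Total size 48; any packing needs at least ⌈48/20⌉ = 3 bins.
So 3 is already optimal.

0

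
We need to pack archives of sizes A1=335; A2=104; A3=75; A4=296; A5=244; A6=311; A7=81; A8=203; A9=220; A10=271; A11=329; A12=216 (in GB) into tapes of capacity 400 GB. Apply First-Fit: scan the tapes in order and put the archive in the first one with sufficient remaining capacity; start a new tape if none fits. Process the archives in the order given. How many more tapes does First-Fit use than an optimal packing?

First-Fit: [335] [104,75,81] [296] [244] [311] [203] [220] [271] [329] [216] → 10 tapes.
9 archives exceed 200 GB (half the capacity), and no two of those can share a tape, so at least 9 tapes are needed.
An optimal packing achieves that bound: [335] [329] [311,81] [296,104] [271,75] [244] [220] [216] [203] → 9 tapes.
Excess: 10 − 9 = 1.

1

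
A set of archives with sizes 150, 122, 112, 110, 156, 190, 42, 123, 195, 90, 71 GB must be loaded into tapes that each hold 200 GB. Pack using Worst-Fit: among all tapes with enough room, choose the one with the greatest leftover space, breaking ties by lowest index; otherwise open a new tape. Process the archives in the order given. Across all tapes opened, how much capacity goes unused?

Put 150 GB in tape 1; 50 GB remain.
Put 122 GB in tape 2; 78 GB remain.
Put 112 GB in tape 3; 88 GB remain.
Put 110 GB in tape 4; 90 GB remain.
Put 156 GB in tape 5; 44 GB remain.
Put 190 GB in tape 6; 10 GB remain.
Put 42 GB in tape 4; 48 GB remain.
Put 123 GB in tape 7; 77 GB remain.
Put 195 GB in tape 8; 5 GB remain.
Put 90 GB in tape 9; 110 GB remain.
Put 71 GB in tape 9; 39 GB remain.
9 tapes × 200 GB = 1800 GB; used 1361 GB; unused 439 GB.

439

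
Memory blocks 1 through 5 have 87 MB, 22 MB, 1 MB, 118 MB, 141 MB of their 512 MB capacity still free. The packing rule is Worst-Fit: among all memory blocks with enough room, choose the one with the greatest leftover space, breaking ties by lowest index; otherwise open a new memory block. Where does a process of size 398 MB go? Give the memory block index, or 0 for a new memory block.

0

No memory block has ≥ 398 MB free, so a new memory block is opened.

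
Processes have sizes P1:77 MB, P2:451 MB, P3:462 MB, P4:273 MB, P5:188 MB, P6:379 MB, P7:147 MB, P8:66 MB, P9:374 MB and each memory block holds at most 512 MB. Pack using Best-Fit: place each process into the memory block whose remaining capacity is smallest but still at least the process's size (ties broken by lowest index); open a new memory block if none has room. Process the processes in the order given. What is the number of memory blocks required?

Put P1 (77 MB) in memory block 1; 435 MB remain.
Put P2 (451 MB) in memory block 2; 61 MB remain.
Put P3 (462 MB) in memory block 3; 50 MB remain.
Put P4 (273 MB) in memory block 1; 162 MB remain.
Put P5 (188 MB) in memory block 4; 324 MB remain.
Put P6 (379 MB) in memory block 5; 133 MB remain.
Put P7 (147 MB) in memory block 1; 15 MB remain.
Put P8 (66 MB) in memory block 5; 67 MB remain.
Put P9 (374 MB) in memory block 6; 138 MB remain.
Final memory blocks: [77,273,147] [451] [462] [188] [379,66] [374].

6 memory blocks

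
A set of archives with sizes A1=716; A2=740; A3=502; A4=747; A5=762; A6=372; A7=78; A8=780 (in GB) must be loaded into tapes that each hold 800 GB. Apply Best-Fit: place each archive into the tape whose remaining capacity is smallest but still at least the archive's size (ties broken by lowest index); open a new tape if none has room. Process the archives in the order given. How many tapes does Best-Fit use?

7

A1 (716 GB) → tape 1 (remaining 84 GB)
A2 (740 GB) → tape 2 (remaining 60 GB)
A3 (502 GB) → tape 3 (remaining 298 GB)
A4 (747 GB) → tape 4 (remaining 53 GB)
A5 (762 GB) → tape 5 (remaining 38 GB)
A6 (372 GB) → tape 6 (remaining 428 GB)
A7 (78 GB) → tape 1 (remaining 6 GB)
A8 (780 GB) → tape 7 (remaining 20 GB)
Final tapes: [716,78] [740] [502] [747] [762] [372] [780].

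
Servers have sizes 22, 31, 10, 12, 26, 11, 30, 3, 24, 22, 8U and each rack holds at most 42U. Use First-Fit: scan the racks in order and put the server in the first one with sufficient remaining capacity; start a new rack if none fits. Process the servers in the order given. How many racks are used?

Put 22U in rack 1; 20U remain.
Put 31U in rack 2; 11U remain.
Put 10U in rack 1; 10U remain.
Put 12U in rack 3; 30U remain.
Put 26U in rack 3; 4U remain.
Put 11U in rack 2; 0U remain.
Put 30U in rack 4; 12U remain.
Put 3U in rack 1; 7U remain.
Put 24U in rack 5; 18U remain.
Put 22U in rack 6; 20U remain.
Put 8U in rack 4; 4U remain.

6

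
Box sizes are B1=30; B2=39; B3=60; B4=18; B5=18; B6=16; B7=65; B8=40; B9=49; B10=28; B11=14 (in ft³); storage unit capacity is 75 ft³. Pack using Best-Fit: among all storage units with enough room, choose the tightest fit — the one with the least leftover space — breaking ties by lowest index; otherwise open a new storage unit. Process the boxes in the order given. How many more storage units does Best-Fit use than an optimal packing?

0

Best-Fit: [30,39] [60,14] [18,18,16] [65] [40,28] [49] → 6 storage units.
Total size 377 ft³; any packing needs at least ⌈377/75⌉ = 6 storage units.
So 6 is already optimal.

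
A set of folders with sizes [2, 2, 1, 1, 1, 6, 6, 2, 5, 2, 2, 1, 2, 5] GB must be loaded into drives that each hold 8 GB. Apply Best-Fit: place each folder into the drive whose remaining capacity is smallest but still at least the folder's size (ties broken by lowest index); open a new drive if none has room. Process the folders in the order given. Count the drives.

drive 1: place 2 GB, 6 GB left
drive 1: place 2 GB, 4 GB left
drive 1: place 1 GB, 3 GB left
drive 1: place 1 GB, 2 GB left
drive 1: place 1 GB, 1 GB left
drive 2: place 6 GB, 2 GB left
drive 3: place 6 GB, 2 GB left
drive 2: place 2 GB, 0 GB left
drive 4: place 5 GB, 3 GB left
drive 3: place 2 GB, 0 GB left
drive 4: place 2 GB, 1 GB left
drive 1: place 1 GB, 0 GB left
drive 5: place 2 GB, 6 GB left
drive 5: place 5 GB, 1 GB left

5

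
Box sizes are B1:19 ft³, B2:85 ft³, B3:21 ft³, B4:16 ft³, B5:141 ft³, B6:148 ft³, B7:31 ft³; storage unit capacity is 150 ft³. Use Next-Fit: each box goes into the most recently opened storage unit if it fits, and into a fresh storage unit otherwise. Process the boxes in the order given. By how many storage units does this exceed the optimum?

0

Next-Fit: [19,85,21,16] [141] [148] [31] → 4 storage units.
Total size 461 ft³; any packing needs at least ⌈461/150⌉ = 4 storage units.
So 4 is already optimal.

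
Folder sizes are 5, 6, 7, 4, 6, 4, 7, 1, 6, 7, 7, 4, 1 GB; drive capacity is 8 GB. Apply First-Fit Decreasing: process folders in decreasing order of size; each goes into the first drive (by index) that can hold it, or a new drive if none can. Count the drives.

10 drives

Sorted descending: 7, 7, 7, 7, 6, 6, 6, 5, 4, 4, 4, 1, 1.
7 GB → drive 1 (remaining 1 GB)
7 GB → drive 2 (remaining 1 GB)
7 GB → drive 3 (remaining 1 GB)
7 GB → drive 4 (remaining 1 GB)
6 GB → drive 5 (remaining 2 GB)
6 GB → drive 6 (remaining 2 GB)
6 GB → drive 7 (remaining 2 GB)
5 GB → drive 8 (remaining 3 GB)
4 GB → drive 9 (remaining 4 GB)
4 GB → drive 9 (remaining 0 GB)
4 GB → drive 10 (remaining 4 GB)
1 GB → drive 1 (remaining 0 GB)
1 GB → drive 2 (remaining 0 GB)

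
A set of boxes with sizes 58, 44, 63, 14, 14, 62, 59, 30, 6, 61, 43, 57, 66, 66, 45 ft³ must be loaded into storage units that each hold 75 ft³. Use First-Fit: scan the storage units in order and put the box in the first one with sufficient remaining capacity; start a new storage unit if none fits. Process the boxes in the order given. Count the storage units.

58 ft³ → storage unit 1 (remaining 17 ft³)
44 ft³ → storage unit 2 (remaining 31 ft³)
63 ft³ → storage unit 3 (remaining 12 ft³)
14 ft³ → storage unit 1 (remaining 3 ft³)
14 ft³ → storage unit 2 (remaining 17 ft³)
62 ft³ → storage unit 4 (remaining 13 ft³)
59 ft³ → storage unit 5 (remaining 16 ft³)
30 ft³ → storage unit 6 (remaining 45 ft³)
6 ft³ → storage unit 2 (remaining 11 ft³)
61 ft³ → storage unit 7 (remaining 14 ft³)
43 ft³ → storage unit 6 (remaining 2 ft³)
57 ft³ → storage unit 8 (remaining 18 ft³)
66 ft³ → storage unit 9 (remaining 9 ft³)
66 ft³ → storage unit 10 (remaining 9 ft³)
45 ft³ → storage unit 11 (remaining 30 ft³)

11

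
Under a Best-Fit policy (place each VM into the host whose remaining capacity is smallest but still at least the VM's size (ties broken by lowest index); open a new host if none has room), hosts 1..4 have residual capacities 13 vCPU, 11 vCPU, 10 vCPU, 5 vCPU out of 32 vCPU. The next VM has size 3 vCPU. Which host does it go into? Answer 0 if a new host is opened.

4

Hosts with room: host 1 (13 vCPU), host 2 (11 vCPU), host 3 (10 vCPU), host 4 (5 vCPU).
Tightest fit is host 4 with 5 vCPU free.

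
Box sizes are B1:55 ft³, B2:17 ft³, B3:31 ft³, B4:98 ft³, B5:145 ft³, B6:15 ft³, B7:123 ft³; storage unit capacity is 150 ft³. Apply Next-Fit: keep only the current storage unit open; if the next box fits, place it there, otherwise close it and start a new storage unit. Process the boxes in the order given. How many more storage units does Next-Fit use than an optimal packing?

Next-Fit: [55,17,31] [98] [145] [15,123] → 4 storage units.
Total size 484 ft³; any packing needs at least ⌈484/150⌉ = 4 storage units.
So 4 is already optimal.

0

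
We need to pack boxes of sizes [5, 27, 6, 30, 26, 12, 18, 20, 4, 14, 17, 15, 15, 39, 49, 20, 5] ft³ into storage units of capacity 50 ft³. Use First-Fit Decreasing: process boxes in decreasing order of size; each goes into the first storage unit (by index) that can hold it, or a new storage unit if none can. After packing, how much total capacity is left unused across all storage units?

Sorted descending: 49, 39, 30, 27, 26, 20, 20, 18, 17, 15, 15, 14, 12, 6, 5, 5, 4.
storage unit 1: place 49 ft³, 1 ft³ left
storage unit 2: place 39 ft³, 11 ft³ left
storage unit 3: place 30 ft³, 20 ft³ left
storage unit 4: place 27 ft³, 23 ft³ left
storage unit 5: place 26 ft³, 24 ft³ left
storage unit 3: place 20 ft³, 0 ft³ left
storage unit 4: place 20 ft³, 3 ft³ left
storage unit 5: place 18 ft³, 6 ft³ left
storage unit 6: place 17 ft³, 33 ft³ left
storage unit 6: place 15 ft³, 18 ft³ left
storage unit 6: place 15 ft³, 3 ft³ left
storage unit 7: place 14 ft³, 36 ft³ left
storage unit 7: place 12 ft³, 24 ft³ left
storage unit 2: place 6 ft³, 5 ft³ left
storage unit 2: place 5 ft³, 0 ft³ left
storage unit 5: place 5 ft³, 1 ft³ left
storage unit 7: place 4 ft³, 20 ft³ left
7 storage units × 50 ft³ = 350 ft³; used 322 ft³; unused 28 ft³.

28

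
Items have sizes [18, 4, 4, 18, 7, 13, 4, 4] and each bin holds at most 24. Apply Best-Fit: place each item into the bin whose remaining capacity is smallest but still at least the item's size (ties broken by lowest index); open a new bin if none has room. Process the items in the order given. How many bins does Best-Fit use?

4 bins

18 → bin 1 (remaining 6)
4 → bin 1 (remaining 2)
4 → bin 2 (remaining 20)
18 → bin 2 (remaining 2)
7 → bin 3 (remaining 17)
13 → bin 3 (remaining 4)
4 → bin 3 (remaining 0)
4 → bin 4 (remaining 20)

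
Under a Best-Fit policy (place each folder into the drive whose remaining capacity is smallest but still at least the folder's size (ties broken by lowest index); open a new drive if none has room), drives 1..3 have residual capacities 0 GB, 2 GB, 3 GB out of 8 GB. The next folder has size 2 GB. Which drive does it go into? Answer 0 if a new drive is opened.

2

Drives with room: drive 2 (2 GB), drive 3 (3 GB).
Tightest fit is drive 2 with 2 GB free.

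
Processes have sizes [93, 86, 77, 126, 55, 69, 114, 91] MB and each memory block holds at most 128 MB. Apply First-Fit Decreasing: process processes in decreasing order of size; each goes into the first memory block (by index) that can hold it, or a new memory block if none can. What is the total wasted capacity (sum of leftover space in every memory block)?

Sorted descending: 126, 114, 93, 91, 86, 77, 69, 55.
memory block 1: place 126 MB, 2 MB left
memory block 2: place 114 MB, 14 MB left
memory block 3: place 93 MB, 35 MB left
memory block 4: place 91 MB, 37 MB left
memory block 5: place 86 MB, 42 MB left
memory block 6: place 77 MB, 51 MB left
memory block 7: place 69 MB, 59 MB left
memory block 7: place 55 MB, 4 MB left
7 memory blocks × 128 MB = 896 MB; used 711 MB; unused 185 MB.

185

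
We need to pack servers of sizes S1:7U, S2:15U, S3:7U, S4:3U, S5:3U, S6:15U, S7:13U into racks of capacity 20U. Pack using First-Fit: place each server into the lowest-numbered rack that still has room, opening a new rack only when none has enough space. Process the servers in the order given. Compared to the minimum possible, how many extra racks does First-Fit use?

0

First-Fit: [7,7,3,3] [15] [15] [13] → 4 racks.
Total size 63U; any packing needs at least ⌈63/20⌉ = 4 racks.
So 4 is already optimal.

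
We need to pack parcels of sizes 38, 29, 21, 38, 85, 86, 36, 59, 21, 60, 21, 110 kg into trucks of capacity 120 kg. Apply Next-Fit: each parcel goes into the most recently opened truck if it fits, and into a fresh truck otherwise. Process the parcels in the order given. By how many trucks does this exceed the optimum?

Next-Fit: [38,29,21] [38] [85] [86] [36,59,21] [60,21] [110] → 7 trucks.
Total size 604 kg; any packing needs at least ⌈604/120⌉ = 6 trucks.
An optimal packing achieves that bound: [110] [86,29] [85,21] [60,59] [38,38,36] [21,21] → 6 trucks.
Excess: 7 − 6 = 1.

1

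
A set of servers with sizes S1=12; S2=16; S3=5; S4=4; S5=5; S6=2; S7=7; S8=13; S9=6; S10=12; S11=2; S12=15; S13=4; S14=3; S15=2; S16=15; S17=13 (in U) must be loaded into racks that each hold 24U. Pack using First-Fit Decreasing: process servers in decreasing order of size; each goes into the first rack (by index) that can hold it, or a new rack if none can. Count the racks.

Sorted descending: 16, 15, 15, 13, 13, 12, 12, 7, 6, 5, 5, 4, 4, 3, 2, 2, 2.
Put 16U in rack 1; 8U remain.
Put 15U in rack 2; 9U remain.
Put 15U in rack 3; 9U remain.
Put 13U in rack 4; 11U remain.
Put 13U in rack 5; 11U remain.
Put 12U in rack 6; 12U remain.
Put 12U in rack 6; 0U remain.
Put 7U in rack 1; 1U remain.
Put 6U in rack 2; 3U remain.
Put 5U in rack 3; 4U remain.
Put 5U in rack 4; 6U remain.
Put 4U in rack 3; 0U remain.
Put 4U in rack 4; 2U remain.
Put 3U in rack 2; 0U remain.
Put 2U in rack 4; 0U remain.
Put 2U in rack 5; 9U remain.
Put 2U in rack 5; 7U remain.
Final racks: [16,7] [15,6,3] [15,5,4] [13,5,4,2] [13,2,2] [12,12].

6 racks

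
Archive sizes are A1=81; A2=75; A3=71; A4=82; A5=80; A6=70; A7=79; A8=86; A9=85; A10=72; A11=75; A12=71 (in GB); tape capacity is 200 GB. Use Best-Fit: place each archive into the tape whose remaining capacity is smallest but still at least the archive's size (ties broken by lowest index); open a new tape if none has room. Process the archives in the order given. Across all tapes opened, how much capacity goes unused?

Put A1 (81 GB) in tape 1; 119 GB remain.
Put A2 (75 GB) in tape 1; 44 GB remain.
Put A3 (71 GB) in tape 2; 129 GB remain.
Put A4 (82 GB) in tape 2; 47 GB remain.
Put A5 (80 GB) in tape 3; 120 GB remain.
Put A6 (70 GB) in tape 3; 50 GB remain.
Put A7 (79 GB) in tape 4; 121 GB remain.
Put A8 (86 GB) in tape 4; 35 GB remain.
Put A9 (85 GB) in tape 5; 115 GB remain.
Put A10 (72 GB) in tape 5; 43 GB remain.
Put A11 (75 GB) in tape 6; 125 GB remain.
Put A12 (71 GB) in tape 6; 54 GB remain.
6 tapes × 200 GB = 1200 GB; used 927 GB; unused 273 GB.

273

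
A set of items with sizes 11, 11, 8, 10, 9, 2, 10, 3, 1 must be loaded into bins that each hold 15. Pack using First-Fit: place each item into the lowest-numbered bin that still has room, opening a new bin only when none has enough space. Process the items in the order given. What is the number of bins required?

Put 11 in bin 1; 4 remain.
Put 11 in bin 2; 4 remain.
Put 8 in bin 3; 7 remain.
Put 10 in bin 4; 5 remain.
Put 9 in bin 5; 6 remain.
Put 2 in bin 1; 2 remain.
Put 10 in bin 6; 5 remain.
Put 3 in bin 2; 1 remain.
Put 1 in bin 1; 1 remain.

6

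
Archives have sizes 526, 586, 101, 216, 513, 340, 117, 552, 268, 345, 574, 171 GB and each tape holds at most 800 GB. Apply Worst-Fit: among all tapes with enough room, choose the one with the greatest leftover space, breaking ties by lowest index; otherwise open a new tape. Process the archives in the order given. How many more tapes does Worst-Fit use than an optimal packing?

1

Worst-Fit: [526,101] [586] [216,513] [340,117,268] [552] [345,171] [574] → 7 tapes.
Total size 4309 GB; any packing needs at least ⌈4309/800⌉ = 6 tapes.
An optimal packing achieves that bound: [586,171] [574,216] [552,117,101] [526,268] [513] [345,340] → 6 tapes.
Excess: 7 − 6 = 1.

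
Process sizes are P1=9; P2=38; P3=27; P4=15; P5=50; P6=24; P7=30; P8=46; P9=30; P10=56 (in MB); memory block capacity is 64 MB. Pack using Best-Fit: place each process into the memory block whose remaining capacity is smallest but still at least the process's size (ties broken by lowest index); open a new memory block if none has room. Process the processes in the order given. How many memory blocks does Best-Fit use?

6 memory blocks

memory block 1: place P1 (9 MB), 55 MB left
memory block 1: place P2 (38 MB), 17 MB left
memory block 2: place P3 (27 MB), 37 MB left
memory block 1: place P4 (15 MB), 2 MB left
memory block 3: place P5 (50 MB), 14 MB left
memory block 2: place P6 (24 MB), 13 MB left
memory block 4: place P7 (30 MB), 34 MB left
memory block 5: place P8 (46 MB), 18 MB left
memory block 4: place P9 (30 MB), 4 MB left
memory block 6: place P10 (56 MB), 8 MB left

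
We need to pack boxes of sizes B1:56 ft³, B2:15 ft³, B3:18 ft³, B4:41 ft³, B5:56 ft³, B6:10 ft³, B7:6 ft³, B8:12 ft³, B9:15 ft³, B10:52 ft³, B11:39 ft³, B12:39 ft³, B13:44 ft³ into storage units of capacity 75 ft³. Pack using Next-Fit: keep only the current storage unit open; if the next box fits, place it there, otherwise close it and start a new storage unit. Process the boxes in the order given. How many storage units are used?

storage unit 1: place B1 (56 ft³), 19 ft³ left
storage unit 1: place B2 (15 ft³), 4 ft³ left
storage unit 2: place B3 (18 ft³), 57 ft³ left
storage unit 2: place B4 (41 ft³), 16 ft³ left
storage unit 3: place B5 (56 ft³), 19 ft³ left
storage unit 3: place B6 (10 ft³), 9 ft³ left
storage unit 3: place B7 (6 ft³), 3 ft³ left
storage unit 4: place B8 (12 ft³), 63 ft³ left
storage unit 4: place B9 (15 ft³), 48 ft³ left
storage unit 5: place B10 (52 ft³), 23 ft³ left
storage unit 6: place B11 (39 ft³), 36 ft³ left
storage unit 7: place B12 (39 ft³), 36 ft³ left
storage unit 8: place B13 (44 ft³), 31 ft³ left

8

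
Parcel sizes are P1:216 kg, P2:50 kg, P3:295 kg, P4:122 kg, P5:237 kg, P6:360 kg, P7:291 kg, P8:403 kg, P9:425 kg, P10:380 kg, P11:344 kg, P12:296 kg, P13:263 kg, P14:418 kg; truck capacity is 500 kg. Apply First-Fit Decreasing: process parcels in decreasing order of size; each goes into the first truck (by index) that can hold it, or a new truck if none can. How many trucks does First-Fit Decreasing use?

Sorted descending: 425, 418, 403, 380, 360, 344, 296, 295, 291, 263, 237, 216, 122, 50.
Put 425 kg in truck 1; 75 kg remain.
Put 418 kg in truck 2; 82 kg remain.
Put 403 kg in truck 3; 97 kg remain.
Put 380 kg in truck 4; 120 kg remain.
Put 360 kg in truck 5; 140 kg remain.
Put 344 kg in truck 6; 156 kg remain.
Put 296 kg in truck 7; 204 kg remain.
Put 295 kg in truck 8; 205 kg remain.
Put 291 kg in truck 9; 209 kg remain.
Put 263 kg in truck 10; 237 kg remain.
Put 237 kg in truck 10; 0 kg remain.
Put 216 kg in truck 11; 284 kg remain.
Put 122 kg in truck 5; 18 kg remain.
Put 50 kg in truck 1; 25 kg remain.
Final trucks: [425,50] [418] [403] [380] [360,122] [344] [296] [295] [291] [263,237] [216].

11 trucks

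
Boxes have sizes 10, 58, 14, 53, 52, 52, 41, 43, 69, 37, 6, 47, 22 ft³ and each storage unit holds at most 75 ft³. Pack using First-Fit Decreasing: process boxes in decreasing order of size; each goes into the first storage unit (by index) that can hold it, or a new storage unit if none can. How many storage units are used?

9 storage units

Sorted descending: 69, 58, 53, 52, 52, 47, 43, 41, 37, 22, 14, 10, 6.
storage unit 1: place 69 ft³, 6 ft³ left
storage unit 2: place 58 ft³, 17 ft³ left
storage unit 3: place 53 ft³, 22 ft³ left
storage unit 4: place 52 ft³, 23 ft³ left
storage unit 5: place 52 ft³, 23 ft³ left
storage unit 6: place 47 ft³, 28 ft³ left
storage unit 7: place 43 ft³, 32 ft³ left
storage unit 8: place 41 ft³, 34 ft³ left
storage unit 9: place 37 ft³, 38 ft³ left
storage unit 3: place 22 ft³, 0 ft³ left
storage unit 2: place 14 ft³, 3 ft³ left
storage unit 4: place 10 ft³, 13 ft³ left
storage unit 1: place 6 ft³, 0 ft³ left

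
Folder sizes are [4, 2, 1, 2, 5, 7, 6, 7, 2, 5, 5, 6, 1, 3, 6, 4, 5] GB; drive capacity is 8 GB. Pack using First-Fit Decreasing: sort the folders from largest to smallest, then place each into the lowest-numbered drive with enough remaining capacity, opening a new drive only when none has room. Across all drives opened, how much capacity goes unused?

Sorted descending: 7, 7, 6, 6, 6, 5, 5, 5, 5, 4, 4, 3, 2, 2, 2, 1, 1.
drive 1: place 7 GB, 1 GB left
drive 2: place 7 GB, 1 GB left
drive 3: place 6 GB, 2 GB left
drive 4: place 6 GB, 2 GB left
drive 5: place 6 GB, 2 GB left
drive 6: place 5 GB, 3 GB left
drive 7: place 5 GB, 3 GB left
drive 8: place 5 GB, 3 GB left
drive 9: place 5 GB, 3 GB left
drive 10: place 4 GB, 4 GB left
drive 10: place 4 GB, 0 GB left
drive 6: place 3 GB, 0 GB left
drive 3: place 2 GB, 0 GB left
drive 4: place 2 GB, 0 GB left
drive 5: place 2 GB, 0 GB left
drive 1: place 1 GB, 0 GB left
drive 2: place 1 GB, 0 GB left
10 drives × 8 GB = 80 GB; used 71 GB; unused 9 GB.

9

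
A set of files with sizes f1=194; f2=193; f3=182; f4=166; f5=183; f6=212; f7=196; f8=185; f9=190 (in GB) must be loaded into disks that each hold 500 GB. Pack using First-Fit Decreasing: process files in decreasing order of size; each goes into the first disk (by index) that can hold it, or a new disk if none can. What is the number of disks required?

5

Sorted descending: 212, 196, 194, 193, 190, 185, 183, 182, 166.
Put 212 GB in disk 1; 288 GB remain.
Put 196 GB in disk 1; 92 GB remain.
Put 194 GB in disk 2; 306 GB remain.
Put 193 GB in disk 2; 113 GB remain.
Put 190 GB in disk 3; 310 GB remain.
Put 185 GB in disk 3; 125 GB remain.
Put 183 GB in disk 4; 317 GB remain.
Put 182 GB in disk 4; 135 GB remain.
Put 166 GB in disk 5; 334 GB remain.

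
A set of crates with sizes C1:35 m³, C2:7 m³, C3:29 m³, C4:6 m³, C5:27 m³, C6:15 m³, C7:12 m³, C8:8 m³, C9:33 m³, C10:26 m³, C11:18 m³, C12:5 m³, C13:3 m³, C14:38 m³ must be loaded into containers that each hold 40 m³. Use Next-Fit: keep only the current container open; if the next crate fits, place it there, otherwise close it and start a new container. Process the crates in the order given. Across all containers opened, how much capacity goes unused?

58

Put C1 (35 m³) in container 1; 5 m³ remain.
Put C2 (7 m³) in container 2; 33 m³ remain.
Put C3 (29 m³) in container 2; 4 m³ remain.
Put C4 (6 m³) in container 3; 34 m³ remain.
Put C5 (27 m³) in container 3; 7 m³ remain.
Put C6 (15 m³) in container 4; 25 m³ remain.
Put C7 (12 m³) in container 4; 13 m³ remain.
Put C8 (8 m³) in container 4; 5 m³ remain.
Put C9 (33 m³) in container 5; 7 m³ remain.
Put C10 (26 m³) in container 6; 14 m³ remain.
Put C11 (18 m³) in container 7; 22 m³ remain.
Put C12 (5 m³) in container 7; 17 m³ remain.
Put C13 (3 m³) in container 7; 14 m³ remain.
Put C14 (38 m³) in container 8; 2 m³ remain.
8 containers × 40 m³ = 320 m³; used 262 m³; unused 58 m³.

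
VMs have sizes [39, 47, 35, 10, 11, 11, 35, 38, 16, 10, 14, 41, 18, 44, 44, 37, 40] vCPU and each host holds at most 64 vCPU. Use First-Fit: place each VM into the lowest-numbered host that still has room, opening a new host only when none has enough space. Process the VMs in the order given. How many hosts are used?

Put 39 vCPU in host 1; 25 vCPU remain.
Put 47 vCPU in host 2; 17 vCPU remain.
Put 35 vCPU in host 3; 29 vCPU remain.
Put 10 vCPU in host 1; 15 vCPU remain.
Put 11 vCPU in host 1; 4 vCPU remain.
Put 11 vCPU in host 2; 6 vCPU remain.
Put 35 vCPU in host 4; 29 vCPU remain.
Put 38 vCPU in host 5; 26 vCPU remain.
Put 16 vCPU in host 3; 13 vCPU remain.
Put 10 vCPU in host 3; 3 vCPU remain.
Put 14 vCPU in host 4; 15 vCPU remain.
Put 41 vCPU in host 6; 23 vCPU remain.
Put 18 vCPU in host 5; 8 vCPU remain.
Put 44 vCPU in host 7; 20 vCPU remain.
Put 44 vCPU in host 8; 20 vCPU remain.
Put 37 vCPU in host 9; 27 vCPU remain.
Put 40 vCPU in host 10; 24 vCPU remain.

10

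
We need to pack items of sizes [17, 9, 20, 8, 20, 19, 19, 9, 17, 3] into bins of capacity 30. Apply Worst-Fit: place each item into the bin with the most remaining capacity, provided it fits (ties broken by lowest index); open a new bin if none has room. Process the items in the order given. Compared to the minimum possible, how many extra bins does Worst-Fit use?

Worst-Fit: [17,9] [20,8] [20] [19,9] [19] [17,3] → 6 bins.
6 items exceed 15 (half the capacity), and no two of those can share a bin, so at least 6 bins are needed.
So 6 is already optimal.

0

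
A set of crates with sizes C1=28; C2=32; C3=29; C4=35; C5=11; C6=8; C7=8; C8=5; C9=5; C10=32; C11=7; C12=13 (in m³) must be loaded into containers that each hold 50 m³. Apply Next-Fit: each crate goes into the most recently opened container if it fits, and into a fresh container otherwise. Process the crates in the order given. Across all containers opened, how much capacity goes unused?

Put C1 (28 m³) in container 1; 22 m³ remain.
Put C2 (32 m³) in container 2; 18 m³ remain.
Put C3 (29 m³) in container 3; 21 m³ remain.
Put C4 (35 m³) in container 4; 15 m³ remain.
Put C5 (11 m³) in container 4; 4 m³ remain.
Put C6 (8 m³) in container 5; 42 m³ remain.
Put C7 (8 m³) in container 5; 34 m³ remain.
Put C8 (5 m³) in container 5; 29 m³ remain.
Put C9 (5 m³) in container 5; 24 m³ remain.
Put C10 (32 m³) in container 6; 18 m³ remain.
Put C11 (7 m³) in container 6; 11 m³ remain.
Put C12 (13 m³) in container 7; 37 m³ remain.
7 containers × 50 m³ = 350 m³; used 213 m³; unused 137 m³.

137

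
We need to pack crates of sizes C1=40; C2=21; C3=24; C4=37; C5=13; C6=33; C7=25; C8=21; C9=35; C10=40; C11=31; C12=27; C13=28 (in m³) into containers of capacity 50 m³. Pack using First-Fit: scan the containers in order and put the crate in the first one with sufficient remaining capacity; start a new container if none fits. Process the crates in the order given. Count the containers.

Put C1 (40 m³) in container 1; 10 m³ remain.
Put C2 (21 m³) in container 2; 29 m³ remain.
Put C3 (24 m³) in container 2; 5 m³ remain.
Put C4 (37 m³) in container 3; 13 m³ remain.
Put C5 (13 m³) in container 3; 0 m³ remain.
Put C6 (33 m³) in container 4; 17 m³ remain.
Put C7 (25 m³) in container 5; 25 m³ remain.
Put C8 (21 m³) in container 5; 4 m³ remain.
Put C9 (35 m³) in container 6; 15 m³ remain.
Put C10 (40 m³) in container 7; 10 m³ remain.
Put C11 (31 m³) in container 8; 19 m³ remain.
Put C12 (27 m³) in container 9; 23 m³ remain.
Put C13 (28 m³) in container 10; 22 m³ remain.

10 containers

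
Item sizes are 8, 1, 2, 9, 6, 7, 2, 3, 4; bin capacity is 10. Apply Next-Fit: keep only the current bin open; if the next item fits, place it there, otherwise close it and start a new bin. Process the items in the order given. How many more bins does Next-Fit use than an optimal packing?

1

Next-Fit: [8,1] [2] [9] [6] [7,2] [3,4] → 6 bins.
Total size 42; any packing needs at least ⌈42/10⌉ = 5 bins.
An optimal packing achieves that bound: [9,1] [8,2] [7,3] [6,4] [2] → 5 bins.
Excess: 6 − 5 = 1.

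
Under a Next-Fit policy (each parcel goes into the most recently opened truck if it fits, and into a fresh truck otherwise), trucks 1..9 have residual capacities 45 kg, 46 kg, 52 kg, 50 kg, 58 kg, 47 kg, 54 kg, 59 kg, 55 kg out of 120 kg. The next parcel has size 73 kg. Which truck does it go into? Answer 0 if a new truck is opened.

0

Next-Fit only looks at truck 9, which has 55 kg free.
73 kg does not fit, so a new truck is opened.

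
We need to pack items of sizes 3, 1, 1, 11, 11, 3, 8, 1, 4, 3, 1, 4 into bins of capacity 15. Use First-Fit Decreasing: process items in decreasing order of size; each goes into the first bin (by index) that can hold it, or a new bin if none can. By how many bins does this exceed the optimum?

0

First-Fit Decreasing: [11,4] [11,4] [8,3,3,1] [3,1,1,1] → 4 bins.
Total size 51; any packing needs at least ⌈51/15⌉ = 4 bins.
So 4 is already optimal.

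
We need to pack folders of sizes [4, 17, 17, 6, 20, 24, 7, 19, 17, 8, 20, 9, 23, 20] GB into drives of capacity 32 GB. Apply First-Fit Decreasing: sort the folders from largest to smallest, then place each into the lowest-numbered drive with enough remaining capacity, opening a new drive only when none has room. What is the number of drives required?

Sorted descending: 24, 23, 20, 20, 20, 19, 17, 17, 17, 9, 8, 7, 6, 4.
Put 24 GB in drive 1; 8 GB remain.
Put 23 GB in drive 2; 9 GB remain.
Put 20 GB in drive 3; 12 GB remain.
Put 20 GB in drive 4; 12 GB remain.
Put 20 GB in drive 5; 12 GB remain.
Put 19 GB in drive 6; 13 GB remain.
Put 17 GB in drive 7; 15 GB remain.
Put 17 GB in drive 8; 15 GB remain.
Put 17 GB in drive 9; 15 GB remain.
Put 9 GB in drive 2; 0 GB remain.
Put 8 GB in drive 1; 0 GB remain.
Put 7 GB in drive 3; 5 GB remain.
Put 6 GB in drive 4; 6 GB remain.
Put 4 GB in drive 3; 1 GB remain.

9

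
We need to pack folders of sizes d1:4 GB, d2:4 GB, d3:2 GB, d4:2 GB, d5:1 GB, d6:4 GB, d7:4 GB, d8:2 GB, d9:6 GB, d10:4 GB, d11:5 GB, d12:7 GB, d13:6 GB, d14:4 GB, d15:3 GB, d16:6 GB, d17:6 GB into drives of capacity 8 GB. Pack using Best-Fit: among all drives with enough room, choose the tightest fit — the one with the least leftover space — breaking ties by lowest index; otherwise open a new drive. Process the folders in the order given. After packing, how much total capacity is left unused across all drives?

10

drive 1: place d1 (4 GB), 4 GB left
drive 1: place d2 (4 GB), 0 GB left
drive 2: place d3 (2 GB), 6 GB left
drive 2: place d4 (2 GB), 4 GB left
drive 2: place d5 (1 GB), 3 GB left
drive 3: place d6 (4 GB), 4 GB left
drive 3: place d7 (4 GB), 0 GB left
drive 2: place d8 (2 GB), 1 GB left
drive 4: place d9 (6 GB), 2 GB left
drive 5: place d10 (4 GB), 4 GB left
drive 6: place d11 (5 GB), 3 GB left
drive 7: place d12 (7 GB), 1 GB left
drive 8: place d13 (6 GB), 2 GB left
drive 5: place d14 (4 GB), 0 GB left
drive 6: place d15 (3 GB), 0 GB left
drive 9: place d16 (6 GB), 2 GB left
drive 10: place d17 (6 GB), 2 GB left
10 drives × 8 GB = 80 GB; used 70 GB; unused 10 GB.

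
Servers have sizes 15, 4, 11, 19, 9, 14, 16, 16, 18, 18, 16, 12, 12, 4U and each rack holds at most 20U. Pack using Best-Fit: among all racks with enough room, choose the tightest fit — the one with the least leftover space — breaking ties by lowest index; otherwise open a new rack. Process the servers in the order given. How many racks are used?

Put 15U in rack 1; 5U remain.
Put 4U in rack 1; 1U remain.
Put 11U in rack 2; 9U remain.
Put 19U in rack 3; 1U remain.
Put 9U in rack 2; 0U remain.
Put 14U in rack 4; 6U remain.
Put 16U in rack 5; 4U remain.
Put 16U in rack 6; 4U remain.
Put 18U in rack 7; 2U remain.
Put 18U in rack 8; 2U remain.
Put 16U in rack 9; 4U remain.
Put 12U in rack 10; 8U remain.
Put 12U in rack 11; 8U remain.
Put 4U in rack 5; 0U remain.

11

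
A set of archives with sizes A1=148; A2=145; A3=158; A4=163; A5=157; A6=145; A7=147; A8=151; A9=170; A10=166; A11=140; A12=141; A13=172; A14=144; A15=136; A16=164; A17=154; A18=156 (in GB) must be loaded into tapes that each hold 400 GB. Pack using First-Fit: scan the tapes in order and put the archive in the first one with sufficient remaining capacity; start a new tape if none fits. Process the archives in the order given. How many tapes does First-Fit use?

9

Put A1 (148 GB) in tape 1; 252 GB remain.
Put A2 (145 GB) in tape 1; 107 GB remain.
Put A3 (158 GB) in tape 2; 242 GB remain.
Put A4 (163 GB) in tape 2; 79 GB remain.
Put A5 (157 GB) in tape 3; 243 GB remain.
Put A6 (145 GB) in tape 3; 98 GB remain.
Put A7 (147 GB) in tape 4; 253 GB remain.
Put A8 (151 GB) in tape 4; 102 GB remain.
Put A9 (170 GB) in tape 5; 230 GB remain.
Put A10 (166 GB) in tape 5; 64 GB remain.
Put A11 (140 GB) in tape 6; 260 GB remain.
Put A12 (141 GB) in tape 6; 119 GB remain.
Put A13 (172 GB) in tape 7; 228 GB remain.
Put A14 (144 GB) in tape 7; 84 GB remain.
Put A15 (136 GB) in tape 8; 264 GB remain.
Put A16 (164 GB) in tape 8; 100 GB remain.
Put A17 (154 GB) in tape 9; 246 GB remain.
Put A18 (156 GB) in tape 9; 90 GB remain.
Final tapes: [148,145] [158,163] [157,145] [147,151] [170,166] [140,141] [172,144] [136,164] [154,156].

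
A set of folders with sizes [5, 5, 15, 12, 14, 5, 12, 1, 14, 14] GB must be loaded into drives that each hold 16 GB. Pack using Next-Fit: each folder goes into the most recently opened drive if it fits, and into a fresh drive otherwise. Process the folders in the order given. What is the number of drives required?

5 GB → drive 1 (remaining 11 GB)
5 GB → drive 1 (remaining 6 GB)
15 GB → drive 2 (remaining 1 GB)
12 GB → drive 3 (remaining 4 GB)
14 GB → drive 4 (remaining 2 GB)
5 GB → drive 5 (remaining 11 GB)
12 GB → drive 6 (remaining 4 GB)
1 GB → drive 6 (remaining 3 GB)
14 GB → drive 7 (remaining 2 GB)
14 GB → drive 8 (remaining 2 GB)
Final drives: [5,5] [15] [12] [14] [5] [12,1] [14] [14].

8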